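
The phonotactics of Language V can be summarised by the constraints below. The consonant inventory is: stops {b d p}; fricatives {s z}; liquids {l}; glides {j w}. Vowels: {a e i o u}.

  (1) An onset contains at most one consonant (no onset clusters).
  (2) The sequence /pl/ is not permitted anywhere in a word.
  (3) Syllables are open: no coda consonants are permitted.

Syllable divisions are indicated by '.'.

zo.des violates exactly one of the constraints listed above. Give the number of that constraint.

3

zo.des: syllable 2 coda /s/ has 1 consonant (> 0).
This is a violation of constraint 3: "Syllables are open: no coda consonants are permitted."
The remaining constraints (1, 2) are satisfied.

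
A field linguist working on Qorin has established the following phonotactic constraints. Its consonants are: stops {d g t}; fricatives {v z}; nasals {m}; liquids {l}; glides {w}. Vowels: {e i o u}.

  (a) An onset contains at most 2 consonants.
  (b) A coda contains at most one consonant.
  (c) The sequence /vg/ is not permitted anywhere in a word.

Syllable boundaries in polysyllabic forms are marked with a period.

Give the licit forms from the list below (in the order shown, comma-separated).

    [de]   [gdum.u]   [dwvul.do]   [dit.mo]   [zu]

[de], [gdum.u], [dit.mo], [zu]

[de] — σ1 onset /d/, coda /∅/ ok → licit
[gdum.u] — σ1 onset /gd/ (2C), coda /m/ ok; σ2 onset /∅/, coda /∅/ ok → licit
[dwvul.do] — violates constraint (a): syllable 1 onset /dwv/ has 3 consonants (> 2) → illicit
[dit.mo] — σ1 onset /d/, coda /t/ ok; σ2 onset /m/, coda /∅/ ok → licit
[zu] — σ1 onset /z/, coda /∅/ ok → licit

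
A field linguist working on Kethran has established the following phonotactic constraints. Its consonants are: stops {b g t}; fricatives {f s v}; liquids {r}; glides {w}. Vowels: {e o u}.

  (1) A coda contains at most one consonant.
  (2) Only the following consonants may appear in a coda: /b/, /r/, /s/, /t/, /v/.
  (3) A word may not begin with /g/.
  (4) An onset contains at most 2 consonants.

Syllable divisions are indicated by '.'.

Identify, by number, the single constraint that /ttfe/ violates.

/ttfe/: syllable 1 onset /ttf/ has 3 consonants (> 2).
This is a violation of constraint 4: "An onset contains at most 2 consonants."
The remaining constraints (1, 2, 3) are satisfied.

4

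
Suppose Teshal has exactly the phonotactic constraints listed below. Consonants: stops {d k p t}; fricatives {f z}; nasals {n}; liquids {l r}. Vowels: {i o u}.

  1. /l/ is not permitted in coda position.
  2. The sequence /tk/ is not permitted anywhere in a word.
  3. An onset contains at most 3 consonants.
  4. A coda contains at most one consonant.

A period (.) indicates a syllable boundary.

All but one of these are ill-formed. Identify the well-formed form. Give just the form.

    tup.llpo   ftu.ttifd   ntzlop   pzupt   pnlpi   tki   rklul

tup.llpo — σ1 onset /t/, coda /p/ ok; σ2 onset /llp/ (3C), coda /∅/ ok → well-formed
ftu.ttifd — violates constraint 4: syllable 2 coda /fd/ has 2 consonants (> 1) → ill-formed
ntzlop — violates constraint 3: syllable 1 onset /ntzl/ has 4 consonants (> 3) → ill-formed
pzupt — violates constraint 4: syllable 1 coda /pt/ has 2 consonants (> 1) → ill-formed
pnlpi — violates constraint 3: syllable 1 onset /pnlp/ has 4 consonants (> 3) → ill-formed
tki — violates constraint 2: contains banned sequence /tk/ → ill-formed
rklul — violates constraint 1: syllable 1 coda contains /l/ → ill-formed

tup.llpo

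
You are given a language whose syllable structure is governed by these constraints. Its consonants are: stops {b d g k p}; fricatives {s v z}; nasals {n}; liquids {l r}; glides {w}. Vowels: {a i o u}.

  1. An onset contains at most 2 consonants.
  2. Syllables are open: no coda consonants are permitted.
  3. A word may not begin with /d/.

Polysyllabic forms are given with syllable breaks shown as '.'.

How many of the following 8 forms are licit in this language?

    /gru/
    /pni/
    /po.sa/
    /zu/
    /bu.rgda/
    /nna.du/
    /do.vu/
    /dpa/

/gru/ — σ1 onset /gr/ (2C), coda /∅/ ok → licit
/pni/ — σ1 onset /pn/ (2C), coda /∅/ ok → licit
/po.sa/ — σ1 onset /p/, coda /∅/ ok; σ2 onset /s/, coda /∅/ ok → licit
/zu/ — σ1 onset /z/, coda /∅/ ok → licit
/bu.rgda/ — violates constraint 1: syllable 2 onset /rgd/ has 3 consonants (> 2) → illicit
/nna.du/ — σ1 onset /nn/ (2C), coda /∅/ ok; σ2 onset /d/, coda /∅/ ok → licit
/do.vu/ — violates constraint 3: word begins with /d/ → illicit
/dpa/ — violates constraint 3: word begins with /d/ → illicit
Licit: /gru/, /pni/, /po.sa/, /zu/, /nna.du/ → 5.

5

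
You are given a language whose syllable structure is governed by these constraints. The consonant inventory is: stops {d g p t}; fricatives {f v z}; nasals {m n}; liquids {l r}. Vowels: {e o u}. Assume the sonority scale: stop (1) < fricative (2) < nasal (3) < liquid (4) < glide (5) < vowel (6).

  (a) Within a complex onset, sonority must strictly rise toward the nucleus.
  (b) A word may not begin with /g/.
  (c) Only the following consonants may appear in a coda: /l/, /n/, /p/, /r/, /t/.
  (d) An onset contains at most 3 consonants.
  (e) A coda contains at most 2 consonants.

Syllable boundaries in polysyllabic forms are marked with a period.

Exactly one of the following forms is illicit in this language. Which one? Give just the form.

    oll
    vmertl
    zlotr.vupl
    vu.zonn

vmertl

oll — σ1 onset /∅/, coda /ll/ (2C) ok → licit
vmertl — violates constraint (e): syllable 1 coda /rtl/ has 3 consonants (> 2) → illicit
zlotr.vupl — σ1 onset /zl/ (2→4 rises), coda /tr/ (2C) ok; σ2 onset /v/, coda /pl/ (2C) ok → licit
vu.zonn — σ1 onset /v/, coda /∅/ ok; σ2 onset /z/, coda /nn/ (2C) ok → licit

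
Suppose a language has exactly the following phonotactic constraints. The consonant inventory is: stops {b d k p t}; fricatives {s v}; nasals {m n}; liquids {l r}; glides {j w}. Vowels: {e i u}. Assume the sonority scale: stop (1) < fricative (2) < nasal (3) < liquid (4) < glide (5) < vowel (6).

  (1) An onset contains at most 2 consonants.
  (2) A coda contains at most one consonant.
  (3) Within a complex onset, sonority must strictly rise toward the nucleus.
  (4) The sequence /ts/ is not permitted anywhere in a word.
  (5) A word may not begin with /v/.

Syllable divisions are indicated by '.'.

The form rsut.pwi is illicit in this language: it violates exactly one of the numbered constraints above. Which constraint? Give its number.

3

rsut.pwi: syllable 1 onset /rs/: /r/ (liquid, 4) → /s/ (fricative, 2) does not rise.
This is a violation of constraint 3: "Within a complex onset, sonority must strictly rise toward the nucleus."
The remaining constraints (1, 2, 4, 5) are satisfied.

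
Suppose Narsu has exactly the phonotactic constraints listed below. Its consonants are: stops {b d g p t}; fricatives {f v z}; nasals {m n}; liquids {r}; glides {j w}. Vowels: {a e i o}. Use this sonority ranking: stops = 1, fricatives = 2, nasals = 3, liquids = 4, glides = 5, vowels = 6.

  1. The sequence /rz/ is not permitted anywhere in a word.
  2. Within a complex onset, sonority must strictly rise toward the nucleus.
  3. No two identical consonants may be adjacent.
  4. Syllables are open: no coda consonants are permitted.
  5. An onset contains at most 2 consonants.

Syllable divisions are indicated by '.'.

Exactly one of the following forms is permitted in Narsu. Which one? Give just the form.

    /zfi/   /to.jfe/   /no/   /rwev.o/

/zfi/ — violates constraint 2: syllable 1 onset /zf/: /z/ (fricative, 2) → /f/ (fricative, 2) does not rise → not permitted
/to.jfe/ — violates constraint 2: syllable 2 onset /jf/: /j/ (glide, 5) → /f/ (fricative, 2) does not rise → not permitted
/no/ — σ1 onset /n/, coda /∅/ ok → permitted
/rwev.o/ — violates constraint 4: syllable 1 coda /v/ has 1 consonant (> 0) → not permitted

/no/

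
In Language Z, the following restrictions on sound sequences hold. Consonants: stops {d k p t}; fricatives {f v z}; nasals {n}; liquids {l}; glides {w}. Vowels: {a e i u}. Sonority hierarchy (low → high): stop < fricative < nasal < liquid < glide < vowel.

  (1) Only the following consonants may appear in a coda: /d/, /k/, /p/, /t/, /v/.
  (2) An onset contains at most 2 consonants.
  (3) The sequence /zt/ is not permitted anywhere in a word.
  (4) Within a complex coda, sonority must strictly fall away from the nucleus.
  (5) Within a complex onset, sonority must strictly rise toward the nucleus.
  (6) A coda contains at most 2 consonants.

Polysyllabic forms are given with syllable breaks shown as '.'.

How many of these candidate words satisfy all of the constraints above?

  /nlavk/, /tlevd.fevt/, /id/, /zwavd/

/nlavk/ — σ1 onset /nl/ (3→4 rises), coda /vk/ (2→1 falls) ok → licit
/tlevd.fevt/ — σ1 onset /tl/ (1→4 rises), coda /vd/ (2→1 falls) ok; σ2 onset /f/, coda /vt/ (2→1 falls) ok → licit
/id/ — σ1 onset /∅/, coda /d/ ok → licit
/zwavd/ — σ1 onset /zw/ (2→5 rises), coda /vd/ (2→1 falls) ok → licit
Licit: /nlavk/, /tlevd.fevt/, /id/, /zwavd/ → 4.

4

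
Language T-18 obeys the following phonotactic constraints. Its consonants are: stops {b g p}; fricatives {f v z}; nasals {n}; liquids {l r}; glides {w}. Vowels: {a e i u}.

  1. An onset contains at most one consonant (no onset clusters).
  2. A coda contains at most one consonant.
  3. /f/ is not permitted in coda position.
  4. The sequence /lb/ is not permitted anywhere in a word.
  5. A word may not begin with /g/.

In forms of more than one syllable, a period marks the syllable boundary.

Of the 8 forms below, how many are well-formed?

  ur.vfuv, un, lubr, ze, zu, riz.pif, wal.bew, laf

ur.vfuv — violates constraint 1: syllable 2 onset /vf/ has 2 consonants (> 1) → ill-formed
un — σ1 onset /∅/, coda /n/ ok → well-formed
lubr — violates constraint 2: syllable 1 coda /br/ has 2 consonants (> 1) → ill-formed
ze — σ1 onset /z/, coda /∅/ ok → well-formed
zu — σ1 onset /z/, coda /∅/ ok → well-formed
riz.pif — violates constraint 3: syllable 2 coda contains /f/ → ill-formed
wal.bew — violates constraint 4: contains banned sequence /lb/ → ill-formed
laf — violates constraint 3: syllable 1 coda contains /f/ → ill-formed
Well-formed: un, ze, zu → 3.

3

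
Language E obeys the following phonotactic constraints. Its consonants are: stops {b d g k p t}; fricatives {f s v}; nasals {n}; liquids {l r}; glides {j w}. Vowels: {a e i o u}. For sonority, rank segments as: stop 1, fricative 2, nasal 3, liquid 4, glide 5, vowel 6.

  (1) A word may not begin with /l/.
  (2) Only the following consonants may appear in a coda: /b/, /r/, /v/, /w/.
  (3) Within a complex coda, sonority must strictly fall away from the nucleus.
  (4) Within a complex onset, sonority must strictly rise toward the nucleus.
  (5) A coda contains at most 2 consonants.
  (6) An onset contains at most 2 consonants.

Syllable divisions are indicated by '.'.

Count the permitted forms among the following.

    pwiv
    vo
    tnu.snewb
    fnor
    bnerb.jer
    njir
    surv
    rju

pwiv — σ1 onset /pw/ (1→5 rises), coda /v/ ok → permitted
vo — σ1 onset /v/, coda /∅/ ok → permitted
tnu.snewb — σ1 onset /tn/ (1→3 rises), coda /∅/ ok; σ2 onset /sn/ (2→3 rises), coda /wb/ (5→1 falls) ok → permitted
fnor — σ1 onset /fn/ (2→3 rises), coda /r/ ok → permitted
bnerb.jer — σ1 onset /bn/ (1→3 rises), coda /rb/ (4→1 falls) ok; σ2 onset /j/, coda /r/ ok → permitted
njir — σ1 onset /nj/ (3→5 rises), coda /r/ ok → permitted
surv — σ1 onset /s/, coda /rv/ (4→2 falls) ok → permitted
rju — σ1 onset /rj/ (4→5 rises), coda /∅/ ok → permitted
Permitted: pwiv, vo, tnu.snewb, fnor, bnerb.jer, njir, surv, rju → 8.

8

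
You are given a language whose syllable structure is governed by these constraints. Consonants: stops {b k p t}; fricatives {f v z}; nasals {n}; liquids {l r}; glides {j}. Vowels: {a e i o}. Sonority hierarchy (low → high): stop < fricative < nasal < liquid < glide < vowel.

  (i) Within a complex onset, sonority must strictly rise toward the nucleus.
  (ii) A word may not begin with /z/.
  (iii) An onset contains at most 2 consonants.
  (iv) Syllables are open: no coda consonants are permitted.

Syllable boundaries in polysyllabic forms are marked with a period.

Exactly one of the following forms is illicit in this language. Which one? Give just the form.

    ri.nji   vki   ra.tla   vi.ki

ri.nji — σ1 onset /r/, coda /∅/ ok; σ2 onset /nj/ (3→5 rises), coda /∅/ ok → licit
vki — violates constraint (i): syllable 1 onset /vk/: /v/ (fricative, 2) → /k/ (stop, 1) does not rise → illicit
ra.tla — σ1 onset /r/, coda /∅/ ok; σ2 onset /tl/ (1→4 rises), coda /∅/ ok → licit
vi.ki — σ1 onset /v/, coda /∅/ ok; σ2 onset /k/, coda /∅/ ok → licit

vki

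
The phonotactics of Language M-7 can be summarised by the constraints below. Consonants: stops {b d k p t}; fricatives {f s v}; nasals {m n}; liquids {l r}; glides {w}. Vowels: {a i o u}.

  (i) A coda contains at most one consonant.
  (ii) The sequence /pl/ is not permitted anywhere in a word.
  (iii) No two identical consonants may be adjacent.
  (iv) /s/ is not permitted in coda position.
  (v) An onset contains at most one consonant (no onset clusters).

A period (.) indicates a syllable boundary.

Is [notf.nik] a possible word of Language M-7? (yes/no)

[notf.nik] — violates constraint (i): syllable 1 coda /tf/ has 2 consonants (> 1) → phonotactically illegal

no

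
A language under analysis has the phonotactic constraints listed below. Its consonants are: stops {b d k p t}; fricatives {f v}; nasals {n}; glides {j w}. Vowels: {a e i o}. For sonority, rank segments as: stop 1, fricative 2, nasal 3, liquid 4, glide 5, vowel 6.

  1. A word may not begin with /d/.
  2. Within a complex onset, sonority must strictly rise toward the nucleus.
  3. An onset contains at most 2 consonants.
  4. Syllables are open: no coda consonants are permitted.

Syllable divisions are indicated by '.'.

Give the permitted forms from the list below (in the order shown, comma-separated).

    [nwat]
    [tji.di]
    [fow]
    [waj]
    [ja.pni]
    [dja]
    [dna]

[tji.di], [ja.pni]

[nwat] — violates constraint 4: syllable 1 coda /t/ has 1 consonant (> 0) → not permitted
[tji.di] — σ1 onset /tj/ (1→5 rises), coda /∅/ ok; σ2 onset /d/, coda /∅/ ok → permitted
[fow] — violates constraint 4: syllable 1 coda /w/ has 1 consonant (> 0) → not permitted
[waj] — violates constraint 4: syllable 1 coda /j/ has 1 consonant (> 0) → not permitted
[ja.pni] — σ1 onset /j/, coda /∅/ ok; σ2 onset /pn/ (1→3 rises), coda /∅/ ok → permitted
[dja] — violates constraint 1: word begins with /d/ → not permitted
[dna] — violates constraint 1: word begins with /d/ → not permitted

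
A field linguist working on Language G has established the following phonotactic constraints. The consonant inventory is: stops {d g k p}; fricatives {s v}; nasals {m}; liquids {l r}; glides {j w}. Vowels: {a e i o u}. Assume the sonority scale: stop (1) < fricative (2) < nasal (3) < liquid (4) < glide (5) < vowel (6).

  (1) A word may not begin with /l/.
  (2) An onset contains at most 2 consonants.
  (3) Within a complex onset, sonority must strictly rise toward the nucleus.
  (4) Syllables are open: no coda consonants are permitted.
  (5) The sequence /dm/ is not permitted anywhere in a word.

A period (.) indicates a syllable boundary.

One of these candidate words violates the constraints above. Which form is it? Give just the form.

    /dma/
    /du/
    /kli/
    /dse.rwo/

/dma/ — violates constraint 5: contains banned sequence /dm/ → ill-formed
/du/ — σ1 onset /d/, coda /∅/ ok → well-formed
/kli/ — σ1 onset /kl/ (1→4 rises), coda /∅/ ok → well-formed
/dse.rwo/ — σ1 onset /ds/ (1→2 rises), coda /∅/ ok; σ2 onset /rw/ (4→5 rises), coda /∅/ ok → well-formed

/dma/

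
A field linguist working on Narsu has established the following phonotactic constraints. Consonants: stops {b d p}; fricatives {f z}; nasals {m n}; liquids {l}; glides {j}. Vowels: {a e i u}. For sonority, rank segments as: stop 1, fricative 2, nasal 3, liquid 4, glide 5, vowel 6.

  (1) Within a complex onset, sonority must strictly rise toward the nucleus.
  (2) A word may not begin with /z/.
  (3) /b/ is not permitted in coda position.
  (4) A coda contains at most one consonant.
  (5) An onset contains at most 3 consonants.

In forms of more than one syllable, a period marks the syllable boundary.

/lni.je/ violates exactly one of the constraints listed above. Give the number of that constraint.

/lni.je/: syllable 1 onset /ln/: /l/ (liquid, 4) → /n/ (nasal, 3) does not rise.
This is a violation of constraint 1: "Within a complex onset, sonority must strictly rise toward the nucleus."
The remaining constraints (2, 3, 4, 5) are satisfied.

1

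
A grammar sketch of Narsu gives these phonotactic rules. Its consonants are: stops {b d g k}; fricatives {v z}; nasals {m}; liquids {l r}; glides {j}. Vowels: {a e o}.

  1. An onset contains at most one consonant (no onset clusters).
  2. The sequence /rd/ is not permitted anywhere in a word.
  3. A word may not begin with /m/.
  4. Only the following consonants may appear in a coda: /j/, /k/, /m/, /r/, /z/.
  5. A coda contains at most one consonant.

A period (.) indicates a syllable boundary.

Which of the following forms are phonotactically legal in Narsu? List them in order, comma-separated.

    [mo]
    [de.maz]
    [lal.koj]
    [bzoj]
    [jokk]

[mo] — violates constraint 3: word begins with /m/ → phonotactically illegal
[de.maz] — σ1 onset /d/, coda /∅/ ok; σ2 onset /m/, coda /z/ ok → phonotactically legal
[lal.koj] — violates constraint 4: syllable 1 coda contains /l/, which is not a licensed coda consonant → phonotactically illegal
[bzoj] — violates constraint 1: syllable 1 onset /bz/ has 2 consonants (> 1) → phonotactically illegal
[jokk] — violates constraint 5: syllable 1 coda /kk/ has 2 consonants (> 1) → phonotactically illegal

[de.maz]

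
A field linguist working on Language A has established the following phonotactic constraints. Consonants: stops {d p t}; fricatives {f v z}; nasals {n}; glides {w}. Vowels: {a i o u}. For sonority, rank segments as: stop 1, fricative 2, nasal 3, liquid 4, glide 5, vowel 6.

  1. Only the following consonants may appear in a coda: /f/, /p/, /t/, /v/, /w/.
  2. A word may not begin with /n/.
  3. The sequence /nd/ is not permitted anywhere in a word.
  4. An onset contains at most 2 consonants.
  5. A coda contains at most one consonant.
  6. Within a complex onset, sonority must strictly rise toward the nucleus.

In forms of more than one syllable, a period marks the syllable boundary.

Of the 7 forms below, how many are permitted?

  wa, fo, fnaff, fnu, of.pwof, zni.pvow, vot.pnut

wa — σ1 onset /w/, coda /∅/ ok → permitted
fo — σ1 onset /f/, coda /∅/ ok → permitted
fnaff — violates constraint 5: syllable 1 coda /ff/ has 2 consonants (> 1) → not permitted
fnu — σ1 onset /fn/ (2→3 rises), coda /∅/ ok → permitted
of.pwof — σ1 onset /∅/, coda /f/ ok; σ2 onset /pw/ (1→5 rises), coda /f/ ok → permitted
zni.pvow — σ1 onset /zn/ (2→3 rises), coda /∅/ ok; σ2 onset /pv/ (1→2 rises), coda /w/ ok → permitted
vot.pnut — σ1 onset /v/, coda /t/ ok; σ2 onset /pn/ (1→3 rises), coda /t/ ok → permitted
Permitted: wa, fo, fnu, of.pwof, zni.pvow, vot.pnut → 6.

6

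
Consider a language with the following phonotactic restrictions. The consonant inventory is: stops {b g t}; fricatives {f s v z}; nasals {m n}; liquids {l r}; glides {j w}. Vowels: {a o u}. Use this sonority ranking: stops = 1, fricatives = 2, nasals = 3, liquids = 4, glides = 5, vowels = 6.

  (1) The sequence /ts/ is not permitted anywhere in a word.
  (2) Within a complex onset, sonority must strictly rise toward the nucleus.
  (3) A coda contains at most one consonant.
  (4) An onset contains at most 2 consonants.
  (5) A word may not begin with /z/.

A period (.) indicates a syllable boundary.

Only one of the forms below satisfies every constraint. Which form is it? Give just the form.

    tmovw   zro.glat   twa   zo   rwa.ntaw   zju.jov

tmovw — violates constraint 3: syllable 1 coda /vw/ has 2 consonants (> 1) → illicit
zro.glat — violates constraint 5: word begins with /z/ → illicit
twa — σ1 onset /tw/ (1→5 rises), coda /∅/ ok → licit
zo — violates constraint 5: word begins with /z/ → illicit
rwa.ntaw — violates constraint 2: syllable 2 onset /nt/: /n/ (nasal, 3) → /t/ (stop, 1) does not rise → illicit
zju.jov — violates constraint 5: word begins with /z/ → illicit

twa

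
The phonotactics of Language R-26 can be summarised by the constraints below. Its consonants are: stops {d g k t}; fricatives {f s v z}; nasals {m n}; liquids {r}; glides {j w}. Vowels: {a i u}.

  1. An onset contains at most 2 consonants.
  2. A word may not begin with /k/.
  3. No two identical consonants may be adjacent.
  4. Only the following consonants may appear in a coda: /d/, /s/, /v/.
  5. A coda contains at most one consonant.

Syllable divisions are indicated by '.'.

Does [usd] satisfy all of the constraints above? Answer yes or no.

no

[usd] — violates constraint 5: syllable 1 coda /sd/ has 2 consonants (> 1) → not permitted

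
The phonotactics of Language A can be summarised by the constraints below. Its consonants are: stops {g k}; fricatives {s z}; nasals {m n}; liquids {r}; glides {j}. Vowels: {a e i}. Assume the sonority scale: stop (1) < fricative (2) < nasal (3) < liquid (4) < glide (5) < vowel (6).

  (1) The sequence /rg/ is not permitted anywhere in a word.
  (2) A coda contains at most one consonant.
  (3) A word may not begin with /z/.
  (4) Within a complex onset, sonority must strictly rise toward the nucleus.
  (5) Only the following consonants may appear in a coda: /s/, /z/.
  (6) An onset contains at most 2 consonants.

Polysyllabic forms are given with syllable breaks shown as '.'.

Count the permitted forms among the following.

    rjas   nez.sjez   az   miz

rjas — σ1 onset /rj/ (4→5 rises), coda /s/ ok → permitted
nez.sjez — σ1 onset /n/, coda /z/ ok; σ2 onset /sj/ (2→5 rises), coda /z/ ok → permitted
az — σ1 onset /∅/, coda /z/ ok → permitted
miz — σ1 onset /m/, coda /z/ ok → permitted
Permitted: rjas, nez.sjez, az, miz → 4.

4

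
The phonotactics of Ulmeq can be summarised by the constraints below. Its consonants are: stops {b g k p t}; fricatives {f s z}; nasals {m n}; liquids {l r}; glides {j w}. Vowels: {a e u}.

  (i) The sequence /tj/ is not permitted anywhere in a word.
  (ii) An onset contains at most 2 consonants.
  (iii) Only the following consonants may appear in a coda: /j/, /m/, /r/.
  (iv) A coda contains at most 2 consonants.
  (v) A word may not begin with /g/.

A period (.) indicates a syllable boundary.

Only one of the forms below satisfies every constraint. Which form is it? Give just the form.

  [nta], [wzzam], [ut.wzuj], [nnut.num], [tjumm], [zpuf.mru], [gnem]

[nta]

[nta] — σ1 onset /nt/ (2C), coda /∅/ ok → well-formed
[wzzam] — violates constraint (ii): syllable 1 onset /wzz/ has 3 consonants (> 2) → ill-formed
[ut.wzuj] — violates constraint (iii): syllable 1 coda contains /t/, which is not a licensed coda consonant → ill-formed
[nnut.num] — violates constraint (iii): syllable 1 coda contains /t/, which is not a licensed coda consonant → ill-formed
[tjumm] — violates constraint (i): contains banned sequence /tj/ → ill-formed
[zpuf.mru] — violates constraint (iii): syllable 1 coda contains /f/, which is not a licensed coda consonant → ill-formed
[gnem] — violates constraint (v): word begins with /g/ → ill-formed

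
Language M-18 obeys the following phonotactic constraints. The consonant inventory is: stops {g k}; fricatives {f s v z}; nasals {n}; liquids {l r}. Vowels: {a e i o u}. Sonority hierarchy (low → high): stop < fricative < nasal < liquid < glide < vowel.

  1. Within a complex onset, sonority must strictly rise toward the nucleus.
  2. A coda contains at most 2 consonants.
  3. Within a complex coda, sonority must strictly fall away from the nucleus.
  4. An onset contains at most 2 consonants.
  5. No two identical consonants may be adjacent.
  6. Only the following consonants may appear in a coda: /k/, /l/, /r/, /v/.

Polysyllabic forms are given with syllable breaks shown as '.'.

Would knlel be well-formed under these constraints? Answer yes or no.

knlel — violates constraint 4: syllable 1 onset /knl/ has 3 consonants (> 2) → ill-formed

no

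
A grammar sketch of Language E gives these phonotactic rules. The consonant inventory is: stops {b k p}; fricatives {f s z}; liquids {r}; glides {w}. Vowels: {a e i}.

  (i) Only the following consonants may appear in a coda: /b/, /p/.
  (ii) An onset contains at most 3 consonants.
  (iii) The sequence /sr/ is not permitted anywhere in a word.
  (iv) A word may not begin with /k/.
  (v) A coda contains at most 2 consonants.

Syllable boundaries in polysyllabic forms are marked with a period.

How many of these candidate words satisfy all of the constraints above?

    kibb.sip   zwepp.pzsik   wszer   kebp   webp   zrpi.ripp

2

kibb.sip — violates constraint (iv): word begins with /k/ → illicit
zwepp.pzsik — violates constraint (i): syllable 2 coda contains /k/, which is not a licensed coda consonant → illicit
wszer — violates constraint (i): syllable 1 coda contains /r/, which is not a licensed coda consonant → illicit
kebp — violates constraint (iv): word begins with /k/ → illicit
webp — σ1 onset /w/, coda /bp/ (2C) ok → licit
zrpi.ripp — σ1 onset /zrp/ (3C), coda /∅/ ok; σ2 onset /r/, coda /pp/ (2C) ok → licit
Licit: webp, zrpi.ripp → 2.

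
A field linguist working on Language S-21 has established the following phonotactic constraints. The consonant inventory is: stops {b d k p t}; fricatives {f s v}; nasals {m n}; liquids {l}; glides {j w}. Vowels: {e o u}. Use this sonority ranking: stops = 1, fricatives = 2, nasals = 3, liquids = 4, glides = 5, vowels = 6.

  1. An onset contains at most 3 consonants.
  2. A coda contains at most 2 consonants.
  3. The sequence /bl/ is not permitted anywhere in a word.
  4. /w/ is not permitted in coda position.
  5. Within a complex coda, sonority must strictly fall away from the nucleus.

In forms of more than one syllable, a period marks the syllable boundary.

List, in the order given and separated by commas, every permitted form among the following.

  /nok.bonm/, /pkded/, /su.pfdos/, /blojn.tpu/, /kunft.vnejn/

/pkded/, /su.pfdos/

/nok.bonm/ — violates constraint 5: syllable 2 coda /nm/: /n/ (nasal, 3) → /m/ (nasal, 3) does not fall → not permitted
/pkded/ — σ1 onset /pkd/ (3C), coda /d/ ok → permitted
/su.pfdos/ — σ1 onset /s/, coda /∅/ ok; σ2 onset /pfd/ (3C), coda /s/ ok → permitted
/blojn.tpu/ — violates constraint 3: contains banned sequence /bl/ → not permitted
/kunft.vnejn/ — violates constraint 2: syllable 1 coda /nft/ has 3 consonants (> 2) → not permitted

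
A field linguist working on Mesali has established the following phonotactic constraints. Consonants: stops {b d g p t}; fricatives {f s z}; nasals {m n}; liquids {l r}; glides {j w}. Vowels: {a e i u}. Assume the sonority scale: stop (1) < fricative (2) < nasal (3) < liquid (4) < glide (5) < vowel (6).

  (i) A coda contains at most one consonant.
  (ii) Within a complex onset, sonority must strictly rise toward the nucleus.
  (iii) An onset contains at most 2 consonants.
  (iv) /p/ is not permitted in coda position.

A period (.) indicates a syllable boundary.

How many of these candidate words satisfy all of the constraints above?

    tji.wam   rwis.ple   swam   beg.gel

4

tji.wam — σ1 onset /tj/ (1→5 rises), coda /∅/ ok; σ2 onset /w/, coda /m/ ok → phonotactically legal
rwis.ple — σ1 onset /rw/ (4→5 rises), coda /s/ ok; σ2 onset /pl/ (1→4 rises), coda /∅/ ok → phonotactically legal
swam — σ1 onset /sw/ (2→5 rises), coda /m/ ok → phonotactically legal
beg.gel — σ1 onset /b/, coda /g/ ok; σ2 onset /g/, coda /l/ ok → phonotactically legal
Phonotactically legal: tji.wam, rwis.ple, swam, beg.gel → 4.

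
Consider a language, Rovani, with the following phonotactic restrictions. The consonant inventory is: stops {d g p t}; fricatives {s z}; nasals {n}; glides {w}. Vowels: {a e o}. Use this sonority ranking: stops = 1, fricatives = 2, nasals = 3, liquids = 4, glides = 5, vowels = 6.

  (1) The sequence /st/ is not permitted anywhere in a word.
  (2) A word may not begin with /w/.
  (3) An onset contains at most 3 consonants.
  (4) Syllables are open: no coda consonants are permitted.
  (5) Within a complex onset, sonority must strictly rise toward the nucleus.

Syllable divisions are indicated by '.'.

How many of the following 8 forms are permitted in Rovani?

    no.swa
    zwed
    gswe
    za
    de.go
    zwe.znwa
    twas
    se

6

no.swa — σ1 onset /n/, coda /∅/ ok; σ2 onset /sw/ (2→5 rises), coda /∅/ ok → permitted
zwed — violates constraint 4: syllable 1 coda /d/ has 1 consonant (> 0) → not permitted
gswe — σ1 onset /gsw/ (1→2→5 rises), coda /∅/ ok → permitted
za — σ1 onset /z/, coda /∅/ ok → permitted
de.go — σ1 onset /d/, coda /∅/ ok; σ2 onset /g/, coda /∅/ ok → permitted
zwe.znwa — σ1 onset /zw/ (2→5 rises), coda /∅/ ok; σ2 onset /znw/ (2→3→5 rises), coda /∅/ ok → permitted
twas — violates constraint 4: syllable 1 coda /s/ has 1 consonant (> 0) → not permitted
se — σ1 onset /s/, coda /∅/ ok → permitted
Permitted: no.swa, gswe, za, de.go, zwe.znwa, se → 6.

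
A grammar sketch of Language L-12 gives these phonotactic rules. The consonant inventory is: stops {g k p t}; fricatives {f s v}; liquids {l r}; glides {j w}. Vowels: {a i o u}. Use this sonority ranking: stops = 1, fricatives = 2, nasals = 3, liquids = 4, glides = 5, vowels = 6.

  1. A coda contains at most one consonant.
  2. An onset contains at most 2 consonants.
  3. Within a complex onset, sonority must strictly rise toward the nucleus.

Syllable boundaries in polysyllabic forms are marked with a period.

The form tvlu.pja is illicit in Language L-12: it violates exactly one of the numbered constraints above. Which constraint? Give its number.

2

tvlu.pja: syllable 1 onset /tvl/ has 3 consonants (> 2).
This is a violation of constraint 2: "An onset contains at most 2 consonants."
The remaining constraints (1, 3) are satisfied.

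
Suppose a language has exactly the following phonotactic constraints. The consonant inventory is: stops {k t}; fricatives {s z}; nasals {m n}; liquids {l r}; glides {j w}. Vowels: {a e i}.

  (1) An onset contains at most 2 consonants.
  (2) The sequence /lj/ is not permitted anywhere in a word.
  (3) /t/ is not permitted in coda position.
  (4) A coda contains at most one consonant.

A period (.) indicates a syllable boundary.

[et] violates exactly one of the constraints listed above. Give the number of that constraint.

[et]: syllable 1 coda contains /t/.
This is a violation of constraint 3: "/t/ is not permitted in coda position."
The remaining constraints (1, 2, 4) are satisfied.

3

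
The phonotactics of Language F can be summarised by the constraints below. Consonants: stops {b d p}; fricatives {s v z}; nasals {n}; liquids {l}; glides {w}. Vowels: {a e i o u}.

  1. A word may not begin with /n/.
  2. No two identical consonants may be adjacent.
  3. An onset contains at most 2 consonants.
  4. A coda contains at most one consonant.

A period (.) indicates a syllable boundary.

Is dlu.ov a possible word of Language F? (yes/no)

dlu.ov — σ1 onset /dl/ (2C), coda /∅/ ok; σ2 onset /∅/, coda /v/ ok → permitted

yes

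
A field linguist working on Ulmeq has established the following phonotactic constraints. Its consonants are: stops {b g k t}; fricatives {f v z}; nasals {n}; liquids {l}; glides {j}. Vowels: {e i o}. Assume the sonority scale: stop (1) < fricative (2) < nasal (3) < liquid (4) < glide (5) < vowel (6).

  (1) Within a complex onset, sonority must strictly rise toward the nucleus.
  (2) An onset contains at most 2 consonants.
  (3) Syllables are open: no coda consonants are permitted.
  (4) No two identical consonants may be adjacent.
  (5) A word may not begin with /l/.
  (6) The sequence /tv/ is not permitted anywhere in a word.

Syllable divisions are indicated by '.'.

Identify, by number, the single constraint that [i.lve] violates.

[i.lve]: syllable 2 onset /lv/: /l/ (liquid, 4) → /v/ (fricative, 2) does not rise.
This is a violation of constraint 1: "Within a complex onset, sonority must strictly rise toward the nucleus."
The remaining constraints (2, 3, 4, 5, 6) are satisfied.

1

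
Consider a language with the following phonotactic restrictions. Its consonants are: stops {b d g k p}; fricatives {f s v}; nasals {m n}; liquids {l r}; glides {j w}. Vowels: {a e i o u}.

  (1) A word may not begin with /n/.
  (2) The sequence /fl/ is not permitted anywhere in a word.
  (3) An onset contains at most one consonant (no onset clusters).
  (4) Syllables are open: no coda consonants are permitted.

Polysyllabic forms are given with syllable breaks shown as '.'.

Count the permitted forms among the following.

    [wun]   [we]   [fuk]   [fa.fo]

2

[wun] — violates constraint 4: syllable 1 coda /n/ has 1 consonant (> 0) → not permitted
[we] — σ1 onset /w/, coda /∅/ ok → permitted
[fuk] — violates constraint 4: syllable 1 coda /k/ has 1 consonant (> 0) → not permitted
[fa.fo] — σ1 onset /f/, coda /∅/ ok; σ2 onset /f/, coda /∅/ ok → permitted
Permitted: [we], [fa.fo] → 2.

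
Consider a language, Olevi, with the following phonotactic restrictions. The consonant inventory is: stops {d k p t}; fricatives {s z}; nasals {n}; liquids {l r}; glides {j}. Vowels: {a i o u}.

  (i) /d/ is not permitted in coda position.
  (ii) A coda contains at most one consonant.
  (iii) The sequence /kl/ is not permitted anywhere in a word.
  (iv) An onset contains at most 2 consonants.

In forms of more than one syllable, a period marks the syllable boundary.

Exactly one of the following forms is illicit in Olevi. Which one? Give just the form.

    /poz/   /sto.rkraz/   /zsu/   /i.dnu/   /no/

/sto.rkraz/

/poz/ — σ1 onset /p/, coda /z/ ok → licit
/sto.rkraz/ — violates constraint (iv): syllable 2 onset /rkr/ has 3 consonants (> 2) → illicit
/zsu/ — σ1 onset /zs/ (2C), coda /∅/ ok → licit
/i.dnu/ — σ1 onset /∅/, coda /∅/ ok; σ2 onset /dn/ (2C), coda /∅/ ok → licit
/no/ — σ1 onset /n/, coda /∅/ ok → licit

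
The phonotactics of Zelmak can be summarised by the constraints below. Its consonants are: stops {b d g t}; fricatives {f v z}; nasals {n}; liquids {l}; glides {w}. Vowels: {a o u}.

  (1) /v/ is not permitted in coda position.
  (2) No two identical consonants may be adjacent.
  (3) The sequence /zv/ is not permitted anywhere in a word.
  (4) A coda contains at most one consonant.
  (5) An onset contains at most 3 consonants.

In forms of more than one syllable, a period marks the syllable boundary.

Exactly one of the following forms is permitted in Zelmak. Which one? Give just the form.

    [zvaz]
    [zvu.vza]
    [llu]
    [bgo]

[bgo]

[zvaz] — violates constraint 3: contains banned sequence /zv/ → not permitted
[zvu.vza] — violates constraint 3: contains banned sequence /zv/ → not permitted
[llu] — violates constraint 2: adjacent identical consonants /ll/ → not permitted
[bgo] — σ1 onset /bg/ (2C), coda /∅/ ok → permitted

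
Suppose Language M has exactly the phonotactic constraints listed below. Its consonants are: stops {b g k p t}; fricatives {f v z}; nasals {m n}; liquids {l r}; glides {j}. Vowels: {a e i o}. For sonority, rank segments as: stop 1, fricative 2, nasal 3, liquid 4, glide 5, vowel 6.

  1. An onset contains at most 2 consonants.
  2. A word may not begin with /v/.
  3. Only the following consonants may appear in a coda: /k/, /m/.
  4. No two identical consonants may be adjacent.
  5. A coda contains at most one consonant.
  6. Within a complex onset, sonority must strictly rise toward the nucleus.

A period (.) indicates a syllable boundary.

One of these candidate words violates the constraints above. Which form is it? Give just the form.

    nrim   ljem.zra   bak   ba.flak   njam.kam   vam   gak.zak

nrim — σ1 onset /nr/ (3→4 rises), coda /m/ ok → phonotactically legal
ljem.zra — σ1 onset /lj/ (4→5 rises), coda /m/ ok; σ2 onset /zr/ (2→4 rises), coda /∅/ ok → phonotactically legal
bak — σ1 onset /b/, coda /k/ ok → phonotactically legal
ba.flak — σ1 onset /b/, coda /∅/ ok; σ2 onset /fl/ (2→4 rises), coda /k/ ok → phonotactically legal
njam.kam — σ1 onset /nj/ (3→5 rises), coda /m/ ok; σ2 onset /k/, coda /m/ ok → phonotactically legal
vam — violates constraint 2: word begins with /v/ → phonotactically illegal
gak.zak — σ1 onset /g/, coda /k/ ok; σ2 onset /z/, coda /k/ ok → phonotactically legal

vam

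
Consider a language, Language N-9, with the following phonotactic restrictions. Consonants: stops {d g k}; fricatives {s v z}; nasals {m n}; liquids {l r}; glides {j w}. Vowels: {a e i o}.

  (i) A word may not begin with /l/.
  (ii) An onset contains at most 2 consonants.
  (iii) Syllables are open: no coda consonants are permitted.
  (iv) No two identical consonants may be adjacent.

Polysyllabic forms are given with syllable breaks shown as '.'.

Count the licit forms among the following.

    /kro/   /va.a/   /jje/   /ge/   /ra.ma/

4

/kro/ — σ1 onset /kr/ (2C), coda /∅/ ok → licit
/va.a/ — σ1 onset /v/, coda /∅/ ok; σ2 onset /∅/, coda /∅/ ok → licit
/jje/ — violates constraint (iv): adjacent identical consonants /jj/ → illicit
/ge/ — σ1 onset /g/, coda /∅/ ok → licit
/ra.ma/ — σ1 onset /r/, coda /∅/ ok; σ2 onset /m/, coda /∅/ ok → licit
Licit: /kro/, /va.a/, /ge/, /ra.ma/ → 4.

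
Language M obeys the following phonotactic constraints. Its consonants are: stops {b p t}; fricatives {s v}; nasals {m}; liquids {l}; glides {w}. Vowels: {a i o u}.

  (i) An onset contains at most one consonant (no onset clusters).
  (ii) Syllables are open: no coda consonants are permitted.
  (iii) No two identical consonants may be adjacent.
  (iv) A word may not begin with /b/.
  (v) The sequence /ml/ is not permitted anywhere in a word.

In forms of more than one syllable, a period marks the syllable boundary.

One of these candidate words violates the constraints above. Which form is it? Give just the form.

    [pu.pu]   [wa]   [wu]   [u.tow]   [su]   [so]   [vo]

[u.tow]

[pu.pu] — σ1 onset /p/, coda /∅/ ok; σ2 onset /p/, coda /∅/ ok → permitted
[wa] — σ1 onset /w/, coda /∅/ ok → permitted
[wu] — σ1 onset /w/, coda /∅/ ok → permitted
[u.tow] — violates constraint (ii): syllable 2 coda /w/ has 1 consonant (> 0) → not permitted
[su] — σ1 onset /s/, coda /∅/ ok → permitted
[so] — σ1 onset /s/, coda /∅/ ok → permitted
[vo] — σ1 onset /v/, coda /∅/ ok → permitted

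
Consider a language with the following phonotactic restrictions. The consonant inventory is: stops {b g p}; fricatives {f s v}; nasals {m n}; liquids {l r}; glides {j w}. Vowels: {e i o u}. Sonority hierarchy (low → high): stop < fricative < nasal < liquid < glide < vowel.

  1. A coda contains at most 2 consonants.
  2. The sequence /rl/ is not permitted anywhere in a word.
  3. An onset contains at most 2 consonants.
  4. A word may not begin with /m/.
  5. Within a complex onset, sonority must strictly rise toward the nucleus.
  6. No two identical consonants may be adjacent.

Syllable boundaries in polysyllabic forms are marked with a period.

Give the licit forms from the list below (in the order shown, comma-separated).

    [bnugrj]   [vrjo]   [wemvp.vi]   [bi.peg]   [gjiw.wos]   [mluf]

[bnugrj] — violates constraint 1: syllable 1 coda /grj/ has 3 consonants (> 2) → illicit
[vrjo] — violates constraint 3: syllable 1 onset /vrj/ has 3 consonants (> 2) → illicit
[wemvp.vi] — violates constraint 1: syllable 1 coda /mvp/ has 3 consonants (> 2) → illicit
[bi.peg] — σ1 onset /b/, coda /∅/ ok; σ2 onset /p/, coda /g/ ok → licit
[gjiw.wos] — violates constraint 6: adjacent identical consonants /ww/ → illicit
[mluf] — violates constraint 4: word begins with /m/ → illicit

[bi.peg]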